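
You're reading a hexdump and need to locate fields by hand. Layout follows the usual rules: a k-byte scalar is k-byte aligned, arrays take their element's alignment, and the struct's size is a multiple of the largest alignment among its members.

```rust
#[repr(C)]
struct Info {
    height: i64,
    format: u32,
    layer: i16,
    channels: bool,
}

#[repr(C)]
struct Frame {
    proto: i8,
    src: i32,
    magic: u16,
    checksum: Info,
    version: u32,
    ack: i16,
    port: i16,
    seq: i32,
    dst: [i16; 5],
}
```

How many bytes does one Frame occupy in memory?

Info: @0: height [8B, align 8] → 8; @8: format [4B, align 4] → 12; @12: layer [2B, align 2] → 14; @14: channels [1B, align 1] → 15; +1 tail pad (align 8); size 16, align 8
@0: proto [1B, align 1] → 1
+3 pad (align 4)
@4: src [4B, align 4] → 8
@8: magic [2B, align 2] → 10
+6 pad (align 8)
@16: checksum [16B, align 8] → 32
@32: version [4B, align 4] → 36
@36: ack [2B, align 2] → 38
@38: port [2B, align 2] → 40
@40: seq [4B, align 4] → 44
@44: dst [10B, align 2] → 54
+2 tail pad (align 8)
size 56, align 8

56 bytes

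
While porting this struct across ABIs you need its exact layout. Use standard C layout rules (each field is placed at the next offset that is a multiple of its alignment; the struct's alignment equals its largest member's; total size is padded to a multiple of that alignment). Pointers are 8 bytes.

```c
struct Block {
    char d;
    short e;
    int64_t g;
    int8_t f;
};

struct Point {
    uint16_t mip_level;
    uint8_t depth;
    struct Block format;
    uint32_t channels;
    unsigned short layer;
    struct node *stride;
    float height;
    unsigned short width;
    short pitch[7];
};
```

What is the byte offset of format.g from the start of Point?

16

Block: 0..1  d  (1B, 1-aligned); 1..2  -- padding (1B); 2..4  e  (2B, 2-aligned); 4..8  -- padding (4B); 8..16  g  (8B, 8-aligned); 16..17  f  (1B, 1-aligned); 17..24  -- tail padding (7B); sizeof = 24, alignof = 8
0..2  mip_level  (2B, 2-aligned)
2..3  depth  (1B, 1-aligned)
3..8  -- padding (5B)
8..32  format  (24B, 8-aligned)
within Block: g at 8
8 + 8 = 16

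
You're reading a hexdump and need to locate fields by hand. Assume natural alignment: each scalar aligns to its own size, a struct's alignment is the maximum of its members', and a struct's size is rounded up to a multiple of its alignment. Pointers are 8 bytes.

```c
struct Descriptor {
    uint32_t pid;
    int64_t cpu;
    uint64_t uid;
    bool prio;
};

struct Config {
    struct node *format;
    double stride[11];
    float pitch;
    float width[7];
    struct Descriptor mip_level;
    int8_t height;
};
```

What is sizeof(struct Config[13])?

Descriptor: @0: pid [4B, align 4] → 4; +4 pad (align 8); @8: cpu [8B, align 8] → 16; @16: uid [8B, align 8] → 24; @24: prio [1B, align 1] → 25; +7 tail pad (align 8); size 32, align 8
@0: format [8B, align 8] → 8
@8: stride [88B, align 8] → 96
@96: pitch [4B, align 4] → 100
@100: width [28B, align 4] → 128
@128: mip_level [32B, align 8] → 160
@160: height [1B, align 1] → 161
+7 tail pad (align 8)
size 168, align 8
array of 13: 13 × 168 = 2184

2184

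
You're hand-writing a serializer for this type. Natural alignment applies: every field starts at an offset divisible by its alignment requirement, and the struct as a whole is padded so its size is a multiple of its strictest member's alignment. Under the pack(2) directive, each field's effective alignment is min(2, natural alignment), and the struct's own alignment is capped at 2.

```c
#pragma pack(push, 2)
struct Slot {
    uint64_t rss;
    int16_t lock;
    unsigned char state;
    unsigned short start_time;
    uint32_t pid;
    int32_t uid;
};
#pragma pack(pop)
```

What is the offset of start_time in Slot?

12

@0: rss [8B, align 2] → 8
@8: lock [2B, align 2] → 10
@10: state [1B, align 1] → 11
+1 pad (align 2)
@12: start_time [2B, align 2] → 14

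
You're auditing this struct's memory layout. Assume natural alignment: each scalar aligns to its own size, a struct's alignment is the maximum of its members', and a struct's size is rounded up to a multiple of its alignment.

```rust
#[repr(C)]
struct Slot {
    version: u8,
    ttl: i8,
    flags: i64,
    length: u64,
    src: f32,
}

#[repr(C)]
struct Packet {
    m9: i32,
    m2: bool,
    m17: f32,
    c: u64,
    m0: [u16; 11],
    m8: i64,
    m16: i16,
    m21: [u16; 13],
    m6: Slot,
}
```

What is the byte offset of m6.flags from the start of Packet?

96

Slot: 0..1  version  (1B, 1-aligned); 1..2  ttl  (1B, 1-aligned); 2..8  -- padding (6B); 8..16  flags  (8B, 8-aligned); 16..24  length  (8B, 8-aligned); 24..28  src  (4B, 4-aligned); 28..32  -- tail padding (4B); sizeof = 32, alignof = 8
0..4  m9  (4B, 4-aligned)
4..5  m2  (1B, 1-aligned)
5..8  -- padding (3B)
8..12  m17  (4B, 4-aligned)
12..16  -- padding (4B)
16..24  c  (8B, 8-aligned)
24..46  m0  (22B, 2-aligned)
46..48  -- padding (2B)
48..56  m8  (8B, 8-aligned)
56..58  m16  (2B, 2-aligned)
58..84  m21  (26B, 2-aligned)
84..88  -- padding (4B)
88..120  m6  (32B, 8-aligned)
within Slot: flags at 8
88 + 8 = 96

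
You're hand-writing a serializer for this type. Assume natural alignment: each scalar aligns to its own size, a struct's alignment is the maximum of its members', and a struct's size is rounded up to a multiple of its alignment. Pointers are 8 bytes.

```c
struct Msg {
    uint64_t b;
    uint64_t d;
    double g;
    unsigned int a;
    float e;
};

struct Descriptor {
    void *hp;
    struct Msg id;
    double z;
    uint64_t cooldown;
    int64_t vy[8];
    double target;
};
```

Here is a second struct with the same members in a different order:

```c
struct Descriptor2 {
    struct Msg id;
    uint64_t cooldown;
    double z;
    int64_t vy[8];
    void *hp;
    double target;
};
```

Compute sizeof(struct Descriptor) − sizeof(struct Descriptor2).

Msg: @0: b [8B, align 8] → 8; @8: d [8B, align 8] → 16; @16: g [8B, align 8] → 24; @24: a [4B, align 4] → 28; @28: e [4B, align 4] → 32; size 32, align 8
@0: hp [8B, align 8] → 8
@8: id [32B, align 8] → 40
@40: z [8B, align 8] → 48
@48: cooldown [8B, align 8] → 56
@56: vy [64B, align 8] → 120
@120: target [8B, align 8] → 128
size 128, align 8
— Descriptor2 —
@0: id [32B, align 8] → 32
@32: cooldown [8B, align 8] → 40
@40: z [8B, align 8] → 48
@48: vy [64B, align 8] → 112
@112: hp [8B, align 8] → 120
@120: target [8B, align 8] → 128
size 128, align 8
128 − 128 = 0

0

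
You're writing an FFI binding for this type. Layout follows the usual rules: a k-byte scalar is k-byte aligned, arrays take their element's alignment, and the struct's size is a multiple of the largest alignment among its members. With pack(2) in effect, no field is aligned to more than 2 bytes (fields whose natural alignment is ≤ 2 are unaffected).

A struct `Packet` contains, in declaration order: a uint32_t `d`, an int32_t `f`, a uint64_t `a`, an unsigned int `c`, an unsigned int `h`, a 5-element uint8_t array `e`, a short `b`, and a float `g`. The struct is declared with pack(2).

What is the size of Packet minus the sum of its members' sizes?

1

0..4  d  (4B, 2-aligned)
4..8  f  (4B, 2-aligned)
8..16  a  (8B, 2-aligned)
16..20  c  (4B, 2-aligned)
20..24  h  (4B, 2-aligned)
24..29  e  (5B, 1-aligned)
29..30  -- padding (1B)
30..32  b  (2B, 2-aligned)
32..36  g  (4B, 2-aligned)
sizeof = 36, alignof = 2
data bytes 35, size 36 → padding 1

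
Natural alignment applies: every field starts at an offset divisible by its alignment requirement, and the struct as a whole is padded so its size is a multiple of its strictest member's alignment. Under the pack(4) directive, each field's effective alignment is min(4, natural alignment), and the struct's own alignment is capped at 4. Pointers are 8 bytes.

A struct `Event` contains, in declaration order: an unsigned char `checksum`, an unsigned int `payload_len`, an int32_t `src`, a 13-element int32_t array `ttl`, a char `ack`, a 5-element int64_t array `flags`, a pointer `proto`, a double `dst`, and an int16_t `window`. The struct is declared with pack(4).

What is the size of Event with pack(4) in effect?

checksum at 0 (size 1, align 1) → ends 1
pad 3 to align 4 for payload_len
payload_len at 4 (size 4, align 4) → ends 8
src at 8 (size 4, align 4) → ends 12
ttl at 12 (size 52, align 4) → ends 64
ack at 64 (size 1, align 1) → ends 65
pad 3 to align 4 for flags
flags at 68 (size 40, align 4) → ends 108
proto at 108 (size 8, align 4) → ends 116
dst at 116 (size 8, align 4) → ends 124
window at 124 (size 2, align 2) → ends 126
tail pad 2 to reach multiple of 4
total 128 bytes, alignment 4

128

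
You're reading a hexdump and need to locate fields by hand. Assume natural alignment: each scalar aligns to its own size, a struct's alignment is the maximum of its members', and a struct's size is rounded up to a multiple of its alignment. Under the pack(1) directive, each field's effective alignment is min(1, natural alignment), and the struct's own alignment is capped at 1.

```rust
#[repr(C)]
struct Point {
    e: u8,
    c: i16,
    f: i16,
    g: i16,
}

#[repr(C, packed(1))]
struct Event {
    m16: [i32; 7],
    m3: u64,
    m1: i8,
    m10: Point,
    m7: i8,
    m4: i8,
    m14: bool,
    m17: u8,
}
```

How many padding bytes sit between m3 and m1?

Point: 0..1  e  (1B, 1-aligned); 1..2  -- padding (1B); 2..4  c  (2B, 2-aligned); 4..6  f  (2B, 2-aligned); 6..8  g  (2B, 2-aligned); sizeof = 8, alignof = 2
0..28  m16  (28B, 1-aligned)
28..36  m3  (8B, 1-aligned)
36..37  m1  (1B, 1-aligned)

0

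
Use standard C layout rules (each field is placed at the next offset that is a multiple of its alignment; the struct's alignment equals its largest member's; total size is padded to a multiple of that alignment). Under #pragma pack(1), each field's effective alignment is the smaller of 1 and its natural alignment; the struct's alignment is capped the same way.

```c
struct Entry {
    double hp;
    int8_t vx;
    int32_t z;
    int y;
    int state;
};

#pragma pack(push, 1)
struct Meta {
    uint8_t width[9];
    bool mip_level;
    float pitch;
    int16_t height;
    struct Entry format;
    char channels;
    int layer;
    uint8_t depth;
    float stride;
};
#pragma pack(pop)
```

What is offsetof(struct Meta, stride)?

Entry: hp at 0 (size 8, align 8) → ends 8; vx at 8 (size 1, align 1) → ends 9; pad 3 to align 4 for z; z at 12 (size 4, align 4) → ends 16; y at 16 (size 4, align 4) → ends 20; state at 20 (size 4, align 4) → ends 24; total 24 bytes, alignment 8
width at 0 (size 9, align 1) → ends 9
mip_level at 9 (size 1, align 1) → ends 10
pitch at 10 (size 4, align 1) → ends 14
height at 14 (size 2, align 1) → ends 16
format at 16 (size 24, align 1) → ends 40
channels at 40 (size 1, align 1) → ends 41
layer at 41 (size 4, align 1) → ends 45
depth at 45 (size 1, align 1) → ends 46
stride at 46 (size 4, align 1) → ends 50

46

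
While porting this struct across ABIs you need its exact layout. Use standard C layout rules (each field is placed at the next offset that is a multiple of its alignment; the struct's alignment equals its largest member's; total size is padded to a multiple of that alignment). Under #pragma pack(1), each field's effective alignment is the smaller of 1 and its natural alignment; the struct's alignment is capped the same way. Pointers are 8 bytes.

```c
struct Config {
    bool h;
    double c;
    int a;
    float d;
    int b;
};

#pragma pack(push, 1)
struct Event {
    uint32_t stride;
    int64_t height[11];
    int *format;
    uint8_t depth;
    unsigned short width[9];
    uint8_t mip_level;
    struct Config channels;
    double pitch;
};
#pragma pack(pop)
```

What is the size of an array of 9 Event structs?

1440

Config: @0: h [1B, align 1] → 1; +7 pad (align 8); @8: c [8B, align 8] → 16; @16: a [4B, align 4] → 20; @20: d [4B, align 4] → 24; @24: b [4B, align 4] → 28; +4 tail pad (align 8); size 32, align 8
@0: stride [4B, align 1] → 4
@4: height [88B, align 1] → 92
@92: format [8B, align 1] → 100
@100: depth [1B, align 1] → 101
@101: width [18B, align 1] → 119
@119: mip_level [1B, align 1] → 120
@120: channels [32B, align 1] → 152
@152: pitch [8B, align 1] → 160
size 160, align 1
array of 9: 9 × 160 = 1440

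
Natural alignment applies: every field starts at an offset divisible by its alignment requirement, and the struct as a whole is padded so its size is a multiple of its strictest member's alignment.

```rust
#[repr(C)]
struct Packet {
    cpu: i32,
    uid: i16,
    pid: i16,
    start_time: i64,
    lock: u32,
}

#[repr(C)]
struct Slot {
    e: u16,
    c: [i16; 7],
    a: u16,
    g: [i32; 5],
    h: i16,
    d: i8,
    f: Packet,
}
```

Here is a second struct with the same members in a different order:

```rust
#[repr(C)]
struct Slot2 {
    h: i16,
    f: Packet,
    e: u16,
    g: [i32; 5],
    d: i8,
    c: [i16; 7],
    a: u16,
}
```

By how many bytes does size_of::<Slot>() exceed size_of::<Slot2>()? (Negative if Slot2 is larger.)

Packet: cpu at 0 (size 4, align 4) → ends 4; uid at 4 (size 2, align 2) → ends 6; pid at 6 (size 2, align 2) → ends 8; start_time at 8 (size 8, align 8) → ends 16; lock at 16 (size 4, align 4) → ends 20; tail pad 4 to reach multiple of 8; total 24 bytes, alignment 8
e at 0 (size 2, align 2) → ends 2
c at 2 (size 14, align 2) → ends 16
a at 16 (size 2, align 2) → ends 18
pad 2 to align 4 for g
g at 20 (size 20, align 4) → ends 40
h at 40 (size 2, align 2) → ends 42
d at 42 (size 1, align 1) → ends 43
pad 5 to align 8 for f
f at 48 (size 24, align 8) → ends 72
total 72 bytes, alignment 8
— Slot2 —
h at 0 (size 2, align 2) → ends 2
pad 6 to align 8 for f
f at 8 (size 24, align 8) → ends 32
e at 32 (size 2, align 2) → ends 34
pad 2 to align 4 for g
g at 36 (size 20, align 4) → ends 56
d at 56 (size 1, align 1) → ends 57
pad 1 to align 2 for c
c at 58 (size 14, align 2) → ends 72
a at 72 (size 2, align 2) → ends 74
tail pad 6 to reach multiple of 8
total 80 bytes, alignment 8
72 − 80 = -8

-8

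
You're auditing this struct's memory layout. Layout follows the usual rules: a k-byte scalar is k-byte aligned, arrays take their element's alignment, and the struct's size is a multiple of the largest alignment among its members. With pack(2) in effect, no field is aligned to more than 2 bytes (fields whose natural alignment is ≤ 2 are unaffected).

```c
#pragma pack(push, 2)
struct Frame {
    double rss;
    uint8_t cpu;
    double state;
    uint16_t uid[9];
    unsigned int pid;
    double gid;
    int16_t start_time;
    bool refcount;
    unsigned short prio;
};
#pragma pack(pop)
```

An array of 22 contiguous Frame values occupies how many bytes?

1188

rss at 0 (size 8, align 2) → ends 8
cpu at 8 (size 1, align 1) → ends 9
pad 1 to align 2 for state
state at 10 (size 8, align 2) → ends 18
uid at 18 (size 18, align 2) → ends 36
pid at 36 (size 4, align 2) → ends 40
gid at 40 (size 8, align 2) → ends 48
start_time at 48 (size 2, align 2) → ends 50
refcount at 50 (size 1, align 1) → ends 51
pad 1 to align 2 for prio
prio at 52 (size 2, align 2) → ends 54
total 54 bytes, alignment 2
array of 22: 22 × 54 = 1188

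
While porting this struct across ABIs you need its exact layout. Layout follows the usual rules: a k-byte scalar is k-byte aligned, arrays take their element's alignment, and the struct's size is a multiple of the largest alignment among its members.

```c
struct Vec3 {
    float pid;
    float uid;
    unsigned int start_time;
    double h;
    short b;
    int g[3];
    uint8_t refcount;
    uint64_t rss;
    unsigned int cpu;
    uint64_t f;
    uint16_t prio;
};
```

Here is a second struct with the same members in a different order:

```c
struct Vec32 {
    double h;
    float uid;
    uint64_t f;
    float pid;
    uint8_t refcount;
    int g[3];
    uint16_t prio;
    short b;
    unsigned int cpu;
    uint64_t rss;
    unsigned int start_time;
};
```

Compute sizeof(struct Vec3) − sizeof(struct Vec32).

8

pid at 0 (size 4, align 4) → ends 4
uid at 4 (size 4, align 4) → ends 8
start_time at 8 (size 4, align 4) → ends 12
pad 4 to align 8 for h
h at 16 (size 8, align 8) → ends 24
b at 24 (size 2, align 2) → ends 26
pad 2 to align 4 for g
g at 28 (size 12, align 4) → ends 40
refcount at 40 (size 1, align 1) → ends 41
pad 7 to align 8 for rss
rss at 48 (size 8, align 8) → ends 56
cpu at 56 (size 4, align 4) → ends 60
pad 4 to align 8 for f
f at 64 (size 8, align 8) → ends 72
prio at 72 (size 2, align 2) → ends 74
tail pad 6 to reach multiple of 8
total 80 bytes, alignment 8
— Vec32 —
h at 0 (size 8, align 8) → ends 8
uid at 8 (size 4, align 4) → ends 12
pad 4 to align 8 for f
f at 16 (size 8, align 8) → ends 24
pid at 24 (size 4, align 4) → ends 28
refcount at 28 (size 1, align 1) → ends 29
pad 3 to align 4 for g
g at 32 (size 12, align 4) → ends 44
prio at 44 (size 2, align 2) → ends 46
b at 46 (size 2, align 2) → ends 48
cpu at 48 (size 4, align 4) → ends 52
pad 4 to align 8 for rss
rss at 56 (size 8, align 8) → ends 64
start_time at 64 (size 4, align 4) → ends 68
tail pad 4 to reach multiple of 8
total 72 bytes, alignment 8
80 − 72 = 8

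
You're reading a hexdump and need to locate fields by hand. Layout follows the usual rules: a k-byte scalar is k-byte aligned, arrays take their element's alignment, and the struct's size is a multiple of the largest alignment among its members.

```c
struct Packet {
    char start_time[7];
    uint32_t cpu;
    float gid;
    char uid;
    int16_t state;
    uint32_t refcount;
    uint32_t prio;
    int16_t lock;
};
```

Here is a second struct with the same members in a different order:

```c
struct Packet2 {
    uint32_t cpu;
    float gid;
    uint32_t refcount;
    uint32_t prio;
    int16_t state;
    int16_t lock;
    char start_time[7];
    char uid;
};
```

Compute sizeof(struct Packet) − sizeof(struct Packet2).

4

start_time at 0 (size 7, align 1) → ends 7
pad 1 to align 4 for cpu
cpu at 8 (size 4, align 4) → ends 12
gid at 12 (size 4, align 4) → ends 16
uid at 16 (size 1, align 1) → ends 17
pad 1 to align 2 for state
state at 18 (size 2, align 2) → ends 20
refcount at 20 (size 4, align 4) → ends 24
prio at 24 (size 4, align 4) → ends 28
lock at 28 (size 2, align 2) → ends 30
tail pad 2 to reach multiple of 4
total 32 bytes, alignment 4
— Packet2 —
cpu at 0 (size 4, align 4) → ends 4
gid at 4 (size 4, align 4) → ends 8
refcount at 8 (size 4, align 4) → ends 12
prio at 12 (size 4, align 4) → ends 16
state at 16 (size 2, align 2) → ends 18
lock at 18 (size 2, align 2) → ends 20
start_time at 20 (size 7, align 1) → ends 27
uid at 27 (size 1, align 1) → ends 28
total 28 bytes, alignment 4
32 − 28 = 4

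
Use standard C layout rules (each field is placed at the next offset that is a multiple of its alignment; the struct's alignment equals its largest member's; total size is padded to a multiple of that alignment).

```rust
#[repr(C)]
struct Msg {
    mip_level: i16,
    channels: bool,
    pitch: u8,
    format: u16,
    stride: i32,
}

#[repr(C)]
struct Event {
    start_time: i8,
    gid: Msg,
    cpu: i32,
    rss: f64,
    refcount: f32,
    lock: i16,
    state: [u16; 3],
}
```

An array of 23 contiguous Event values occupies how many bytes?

Msg: 0..2  mip_level  (2B, 2-aligned); 2..3  channels  (1B, 1-aligned); 3..4  pitch  (1B, 1-aligned); 4..6  format  (2B, 2-aligned); 6..8  -- padding (2B); 8..12  stride  (4B, 4-aligned); sizeof = 12, alignof = 4
0..1  start_time  (1B, 1-aligned)
1..4  -- padding (3B)
4..16  gid  (12B, 4-aligned)
16..20  cpu  (4B, 4-aligned)
20..24  -- padding (4B)
24..32  rss  (8B, 8-aligned)
32..36  refcount  (4B, 4-aligned)
36..38  lock  (2B, 2-aligned)
38..44  state  (6B, 2-aligned)
44..48  -- tail padding (4B)
sizeof = 48, alignof = 8
array of 23: 23 × 48 = 1104

1104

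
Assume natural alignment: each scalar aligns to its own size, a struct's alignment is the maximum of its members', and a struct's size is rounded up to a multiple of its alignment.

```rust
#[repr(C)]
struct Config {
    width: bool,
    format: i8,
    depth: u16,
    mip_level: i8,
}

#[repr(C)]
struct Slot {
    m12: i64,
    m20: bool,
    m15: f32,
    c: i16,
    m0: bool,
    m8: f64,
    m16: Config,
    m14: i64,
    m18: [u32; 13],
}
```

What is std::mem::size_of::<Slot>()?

104 bytes

Config: width at 0 (size 1, align 1) → ends 1; format at 1 (size 1, align 1) → ends 2; depth at 2 (size 2, align 2) → ends 4; mip_level at 4 (size 1, align 1) → ends 5; tail pad 1 to reach multiple of 2; total 6 bytes, alignment 2
m12 at 0 (size 8, align 8) → ends 8
m20 at 8 (size 1, align 1) → ends 9
pad 3 to align 4 for m15
m15 at 12 (size 4, align 4) → ends 16
c at 16 (size 2, align 2) → ends 18
m0 at 18 (size 1, align 1) → ends 19
pad 5 to align 8 for m8
m8 at 24 (size 8, align 8) → ends 32
m16 at 32 (size 6, align 2) → ends 38
pad 2 to align 8 for m14
m14 at 40 (size 8, align 8) → ends 48
m18 at 48 (size 52, align 4) → ends 100
tail pad 4 to reach multiple of 8
total 104 bytes, alignment 8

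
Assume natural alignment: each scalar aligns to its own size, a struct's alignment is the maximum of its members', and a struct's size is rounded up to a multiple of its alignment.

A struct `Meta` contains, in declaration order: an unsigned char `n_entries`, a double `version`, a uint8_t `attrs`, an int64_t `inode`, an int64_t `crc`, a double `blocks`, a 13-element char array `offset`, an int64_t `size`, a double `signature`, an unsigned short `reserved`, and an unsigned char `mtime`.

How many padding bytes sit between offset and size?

0..1  n_entries  (1B, 1-aligned)
1..8  -- padding (7B)
8..16  version  (8B, 8-aligned)
16..17  attrs  (1B, 1-aligned)
17..24  -- padding (7B)
24..32  inode  (8B, 8-aligned)
32..40  crc  (8B, 8-aligned)
40..48  blocks  (8B, 8-aligned)
48..61  offset  (13B, 1-aligned)
61..64  -- padding (3B)
64..72  size  (8B, 8-aligned)

3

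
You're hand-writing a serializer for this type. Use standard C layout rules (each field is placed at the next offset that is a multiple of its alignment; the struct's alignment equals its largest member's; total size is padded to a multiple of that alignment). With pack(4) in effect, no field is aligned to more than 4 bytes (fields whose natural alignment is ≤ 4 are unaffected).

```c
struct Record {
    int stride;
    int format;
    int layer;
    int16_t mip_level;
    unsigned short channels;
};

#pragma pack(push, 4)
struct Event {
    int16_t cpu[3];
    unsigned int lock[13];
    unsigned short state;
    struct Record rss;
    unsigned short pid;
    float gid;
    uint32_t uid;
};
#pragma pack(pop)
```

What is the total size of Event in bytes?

Record: 0..4  stride  (4B, 4-aligned); 4..8  format  (4B, 4-aligned); 8..12  layer  (4B, 4-aligned); 12..14  mip_level  (2B, 2-aligned); 14..16  channels  (2B, 2-aligned); sizeof = 16, alignof = 4
0..6  cpu  (6B, 2-aligned)
6..8  -- padding (2B)
8..60  lock  (52B, 4-aligned)
60..62  state  (2B, 2-aligned)
62..64  -- padding (2B)
64..80  rss  (16B, 4-aligned)
80..82  pid  (2B, 2-aligned)
82..84  -- padding (2B)
84..88  gid  (4B, 4-aligned)
88..92  uid  (4B, 4-aligned)
sizeof = 92, alignof = 4

92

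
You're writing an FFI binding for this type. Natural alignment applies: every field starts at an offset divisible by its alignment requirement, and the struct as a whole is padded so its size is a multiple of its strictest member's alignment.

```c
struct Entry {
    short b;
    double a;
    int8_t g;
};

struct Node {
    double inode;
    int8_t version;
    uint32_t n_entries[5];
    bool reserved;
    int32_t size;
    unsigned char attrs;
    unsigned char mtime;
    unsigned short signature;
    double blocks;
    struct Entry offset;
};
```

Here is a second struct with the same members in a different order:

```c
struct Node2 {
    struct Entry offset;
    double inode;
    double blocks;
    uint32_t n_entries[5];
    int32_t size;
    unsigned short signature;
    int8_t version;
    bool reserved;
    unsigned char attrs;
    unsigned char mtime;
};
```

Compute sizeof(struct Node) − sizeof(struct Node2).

8

Entry: @0: b [2B, align 2] → 2; +6 pad (align 8); @8: a [8B, align 8] → 16; @16: g [1B, align 1] → 17; +7 tail pad (align 8); size 24, align 8
@0: inode [8B, align 8] → 8
@8: version [1B, align 1] → 9
+3 pad (align 4)
@12: n_entries [20B, align 4] → 32
@32: reserved [1B, align 1] → 33
+3 pad (align 4)
@36: size [4B, align 4] → 40
@40: attrs [1B, align 1] → 41
@41: mtime [1B, align 1] → 42
@42: signature [2B, align 2] → 44
+4 pad (align 8)
@48: blocks [8B, align 8] → 56
@56: offset [24B, align 8] → 80
size 80, align 8
— Node2 —
@0: offset [24B, align 8] → 24
@24: inode [8B, align 8] → 32
@32: blocks [8B, align 8] → 40
@40: n_entries [20B, align 4] → 60
@60: size [4B, align 4] → 64
@64: signature [2B, align 2] → 66
@66: version [1B, align 1] → 67
@67: reserved [1B, align 1] → 68
@68: attrs [1B, align 1] → 69
@69: mtime [1B, align 1] → 70
+2 tail pad (align 8)
size 72, align 8
80 − 72 = 8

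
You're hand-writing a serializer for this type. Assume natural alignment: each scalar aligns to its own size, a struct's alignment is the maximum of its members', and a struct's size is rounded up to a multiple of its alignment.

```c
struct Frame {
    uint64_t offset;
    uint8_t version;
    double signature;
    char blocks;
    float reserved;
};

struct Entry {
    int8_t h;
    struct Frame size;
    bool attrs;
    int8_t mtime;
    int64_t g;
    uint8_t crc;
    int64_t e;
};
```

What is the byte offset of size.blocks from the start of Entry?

Frame: offset at 0 (size 8, align 8) → ends 8; version at 8 (size 1, align 1) → ends 9; pad 7 to align 8 for signature; signature at 16 (size 8, align 8) → ends 24; blocks at 24 (size 1, align 1) → ends 25; pad 3 to align 4 for reserved; reserved at 28 (size 4, align 4) → ends 32; total 32 bytes, alignment 8
h at 0 (size 1, align 1) → ends 1
pad 7 to align 8 for size
size at 8 (size 32, align 8) → ends 40
within Frame: blocks at 24
8 + 24 = 32

32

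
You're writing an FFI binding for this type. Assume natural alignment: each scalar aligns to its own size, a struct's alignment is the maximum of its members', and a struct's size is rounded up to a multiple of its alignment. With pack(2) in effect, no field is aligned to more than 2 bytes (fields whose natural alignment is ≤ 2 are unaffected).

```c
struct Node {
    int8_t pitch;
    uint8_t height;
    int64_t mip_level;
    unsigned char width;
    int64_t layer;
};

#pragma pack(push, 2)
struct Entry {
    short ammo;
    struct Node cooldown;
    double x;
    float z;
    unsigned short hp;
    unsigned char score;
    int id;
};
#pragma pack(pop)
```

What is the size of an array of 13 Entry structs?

Node: @0: pitch [1B, align 1] → 1; @1: height [1B, align 1] → 2; +6 pad (align 8); @8: mip_level [8B, align 8] → 16; @16: width [1B, align 1] → 17; +7 pad (align 8); @24: layer [8B, align 8] → 32; size 32, align 8
@0: ammo [2B, align 2] → 2
@2: cooldown [32B, align 2] → 34
@34: x [8B, align 2] → 42
@42: z [4B, align 2] → 46
@46: hp [2B, align 2] → 48
@48: score [1B, align 1] → 49
+1 pad (align 2)
@50: id [4B, align 2] → 54
size 54, align 2
array of 13: 13 × 54 = 702

702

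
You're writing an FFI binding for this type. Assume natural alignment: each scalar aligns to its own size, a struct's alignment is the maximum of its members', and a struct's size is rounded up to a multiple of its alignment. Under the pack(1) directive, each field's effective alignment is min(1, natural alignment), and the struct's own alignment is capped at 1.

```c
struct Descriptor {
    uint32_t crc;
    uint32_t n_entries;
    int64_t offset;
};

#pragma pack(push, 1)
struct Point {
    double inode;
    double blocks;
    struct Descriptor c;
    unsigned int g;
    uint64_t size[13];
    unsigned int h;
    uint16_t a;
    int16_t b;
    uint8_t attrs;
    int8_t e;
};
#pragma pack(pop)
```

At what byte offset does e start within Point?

149

Descriptor: @0: crc [4B, align 4] → 4; @4: n_entries [4B, align 4] → 8; @8: offset [8B, align 8] → 16; size 16, align 8
@0: inode [8B, align 1] → 8
@8: blocks [8B, align 1] → 16
@16: c [16B, align 1] → 32
@32: g [4B, align 1] → 36
@36: size [104B, align 1] → 140
@140: h [4B, align 1] → 144
@144: a [2B, align 1] → 146
@146: b [2B, align 1] → 148
@148: attrs [1B, align 1] → 149
@149: e [1B, align 1] → 150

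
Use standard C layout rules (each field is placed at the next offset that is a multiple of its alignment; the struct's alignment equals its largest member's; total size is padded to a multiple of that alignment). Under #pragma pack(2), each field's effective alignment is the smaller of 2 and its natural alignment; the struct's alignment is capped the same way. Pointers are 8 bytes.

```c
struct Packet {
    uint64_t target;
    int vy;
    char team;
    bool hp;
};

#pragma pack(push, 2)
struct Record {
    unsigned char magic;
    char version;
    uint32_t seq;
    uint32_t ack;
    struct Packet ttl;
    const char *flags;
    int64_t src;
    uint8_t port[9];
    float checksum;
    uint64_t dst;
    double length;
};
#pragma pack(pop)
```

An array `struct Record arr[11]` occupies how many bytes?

792

Packet: target at 0 (size 8, align 8) → ends 8; vy at 8 (size 4, align 4) → ends 12; team at 12 (size 1, align 1) → ends 13; hp at 13 (size 1, align 1) → ends 14; tail pad 2 to reach multiple of 8; total 16 bytes, alignment 8
magic at 0 (size 1, align 1) → ends 1
version at 1 (size 1, align 1) → ends 2
seq at 2 (size 4, align 2) → ends 6
ack at 6 (size 4, align 2) → ends 10
ttl at 10 (size 16, align 2) → ends 26
flags at 26 (size 8, align 2) → ends 34
src at 34 (size 8, align 2) → ends 42
port at 42 (size 9, align 1) → ends 51
pad 1 to align 2 for checksum
checksum at 52 (size 4, align 2) → ends 56
dst at 56 (size 8, align 2) → ends 64
length at 64 (size 8, align 2) → ends 72
total 72 bytes, alignment 2
array of 11: 11 × 72 = 792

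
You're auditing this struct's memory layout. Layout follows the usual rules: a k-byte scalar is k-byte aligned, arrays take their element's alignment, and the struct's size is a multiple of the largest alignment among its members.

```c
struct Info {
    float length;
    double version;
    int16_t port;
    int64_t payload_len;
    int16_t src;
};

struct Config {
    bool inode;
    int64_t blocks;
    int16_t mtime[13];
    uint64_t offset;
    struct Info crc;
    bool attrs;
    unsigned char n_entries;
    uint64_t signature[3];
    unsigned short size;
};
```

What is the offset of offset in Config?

48

Info: length at 0 (size 4, align 4) → ends 4; pad 4 to align 8 for version; version at 8 (size 8, align 8) → ends 16; port at 16 (size 2, align 2) → ends 18; pad 6 to align 8 for payload_len; payload_len at 24 (size 8, align 8) → ends 32; src at 32 (size 2, align 2) → ends 34; tail pad 6 to reach multiple of 8; total 40 bytes, alignment 8
inode at 0 (size 1, align 1) → ends 1
pad 7 to align 8 for blocks
blocks at 8 (size 8, align 8) → ends 16
mtime at 16 (size 26, align 2) → ends 42
pad 6 to align 8 for offset
offset at 48 (size 8, align 8) → ends 56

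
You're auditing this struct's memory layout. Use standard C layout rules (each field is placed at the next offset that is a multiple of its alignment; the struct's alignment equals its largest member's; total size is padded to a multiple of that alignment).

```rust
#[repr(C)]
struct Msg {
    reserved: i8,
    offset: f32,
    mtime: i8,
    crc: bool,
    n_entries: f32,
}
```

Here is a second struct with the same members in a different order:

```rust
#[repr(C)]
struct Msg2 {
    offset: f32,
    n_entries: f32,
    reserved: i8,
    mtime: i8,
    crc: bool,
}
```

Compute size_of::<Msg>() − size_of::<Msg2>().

@0: reserved [1B, align 1] → 1
+3 pad (align 4)
@4: offset [4B, align 4] → 8
@8: mtime [1B, align 1] → 9
@9: crc [1B, align 1] → 10
+2 pad (align 4)
@12: n_entries [4B, align 4] → 16
size 16, align 4
— Msg2 —
@0: offset [4B, align 4] → 4
@4: n_entries [4B, align 4] → 8
@8: reserved [1B, align 1] → 9
@9: mtime [1B, align 1] → 10
@10: crc [1B, align 1] → 11
+1 tail pad (align 4)
size 12, align 4
16 − 12 = 4

4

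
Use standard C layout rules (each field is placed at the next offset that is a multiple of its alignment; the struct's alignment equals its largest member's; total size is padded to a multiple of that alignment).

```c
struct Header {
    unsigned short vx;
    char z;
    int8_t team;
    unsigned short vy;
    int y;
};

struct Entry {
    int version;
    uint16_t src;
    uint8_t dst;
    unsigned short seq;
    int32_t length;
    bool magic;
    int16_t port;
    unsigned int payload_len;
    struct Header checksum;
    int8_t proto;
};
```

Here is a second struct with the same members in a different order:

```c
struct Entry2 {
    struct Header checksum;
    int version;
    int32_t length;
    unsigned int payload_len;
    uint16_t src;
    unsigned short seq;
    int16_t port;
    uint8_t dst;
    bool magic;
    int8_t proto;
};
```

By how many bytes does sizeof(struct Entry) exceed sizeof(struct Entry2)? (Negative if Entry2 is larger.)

4

Header: 0..2  vx  (2B, 2-aligned); 2..3  z  (1B, 1-aligned); 3..4  team  (1B, 1-aligned); 4..6  vy  (2B, 2-aligned); 6..8  -- padding (2B); 8..12  y  (4B, 4-aligned); sizeof = 12, alignof = 4
0..4  version  (4B, 4-aligned)
4..6  src  (2B, 2-aligned)
6..7  dst  (1B, 1-aligned)
7..8  -- padding (1B)
8..10  seq  (2B, 2-aligned)
10..12  -- padding (2B)
12..16  length  (4B, 4-aligned)
16..17  magic  (1B, 1-aligned)
17..18  -- padding (1B)
18..20  port  (2B, 2-aligned)
20..24  payload_len  (4B, 4-aligned)
24..36  checksum  (12B, 4-aligned)
36..37  proto  (1B, 1-aligned)
37..40  -- tail padding (3B)
sizeof = 40, alignof = 4
— Entry2 —
0..12  checksum  (12B, 4-aligned)
12..16  version  (4B, 4-aligned)
16..20  length  (4B, 4-aligned)
20..24  payload_len  (4B, 4-aligned)
24..26  src  (2B, 2-aligned)
26..28  seq  (2B, 2-aligned)
28..30  port  (2B, 2-aligned)
30..31  dst  (1B, 1-aligned)
31..32  magic  (1B, 1-aligned)
32..33  proto  (1B, 1-aligned)
33..36  -- tail padding (3B)
sizeof = 36, alignof = 4
40 − 36 = 4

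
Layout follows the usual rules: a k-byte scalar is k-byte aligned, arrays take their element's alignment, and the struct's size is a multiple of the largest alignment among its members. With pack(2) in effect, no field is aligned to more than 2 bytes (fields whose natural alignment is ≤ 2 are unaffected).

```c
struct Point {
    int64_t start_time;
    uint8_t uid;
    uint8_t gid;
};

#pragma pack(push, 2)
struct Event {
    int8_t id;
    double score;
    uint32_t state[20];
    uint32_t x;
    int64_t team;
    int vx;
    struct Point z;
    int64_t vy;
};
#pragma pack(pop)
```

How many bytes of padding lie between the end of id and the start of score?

Point: @0: start_time [8B, align 8] → 8; @8: uid [1B, align 1] → 9; @9: gid [1B, align 1] → 10; +6 tail pad (align 8); size 16, align 8
@0: id [1B, align 1] → 1
+1 pad (align 2)
@2: score [8B, align 2] → 10

1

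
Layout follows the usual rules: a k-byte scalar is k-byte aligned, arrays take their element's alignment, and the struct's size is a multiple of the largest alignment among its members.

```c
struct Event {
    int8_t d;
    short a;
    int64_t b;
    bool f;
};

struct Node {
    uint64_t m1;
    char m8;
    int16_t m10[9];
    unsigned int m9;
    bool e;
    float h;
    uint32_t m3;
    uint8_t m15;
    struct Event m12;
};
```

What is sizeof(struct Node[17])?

Event: 0..1  d  (1B, 1-aligned); 1..2  -- padding (1B); 2..4  a  (2B, 2-aligned); 4..8  -- padding (4B); 8..16  b  (8B, 8-aligned); 16..17  f  (1B, 1-aligned); 17..24  -- tail padding (7B); sizeof = 24, alignof = 8
0..8  m1  (8B, 8-aligned)
8..9  m8  (1B, 1-aligned)
9..10  -- padding (1B)
10..28  m10  (18B, 2-aligned)
28..32  m9  (4B, 4-aligned)
32..33  e  (1B, 1-aligned)
33..36  -- padding (3B)
36..40  h  (4B, 4-aligned)
40..44  m3  (4B, 4-aligned)
44..45  m15  (1B, 1-aligned)
45..48  -- padding (3B)
48..72  m12  (24B, 8-aligned)
sizeof = 72, alignof = 8
array of 17: 17 × 72 = 1224

1224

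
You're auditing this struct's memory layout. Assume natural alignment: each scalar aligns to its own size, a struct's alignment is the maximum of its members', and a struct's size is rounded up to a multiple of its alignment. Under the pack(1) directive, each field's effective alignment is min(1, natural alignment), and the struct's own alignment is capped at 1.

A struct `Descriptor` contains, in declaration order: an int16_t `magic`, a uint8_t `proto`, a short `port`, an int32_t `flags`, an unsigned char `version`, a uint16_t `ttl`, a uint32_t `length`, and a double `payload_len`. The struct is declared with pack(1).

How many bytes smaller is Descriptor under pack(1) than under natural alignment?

8

natural layout:
  magic at 0 (size 2, align 2) → ends 2
  proto at 2 (size 1, align 1) → ends 3
  pad 1 to align 2 for port
  port at 4 (size 2, align 2) → ends 6
  pad 2 to align 4 for flags
  flags at 8 (size 4, align 4) → ends 12
  version at 12 (size 1, align 1) → ends 13
  pad 1 to align 2 for ttl
  ttl at 14 (size 2, align 2) → ends 16
  length at 16 (size 4, align 4) → ends 20
  pad 4 to align 8 for payload_len
  payload_len at 24 (size 8, align 8) → ends 32
  total 32 bytes, alignment 8
packed(1) layout:
  magic at 0 (size 2, align 1) → ends 2
  proto at 2 (size 1, align 1) → ends 3
  port at 3 (size 2, align 1) → ends 5
  flags at 5 (size 4, align 1) → ends 9
  version at 9 (size 1, align 1) → ends 10
  ttl at 10 (size 2, align 1) → ends 12
  length at 12 (size 4, align 1) → ends 16
  payload_len at 16 (size 8, align 1) → ends 24
  total 24 bytes, alignment 1
32 − 24 = 8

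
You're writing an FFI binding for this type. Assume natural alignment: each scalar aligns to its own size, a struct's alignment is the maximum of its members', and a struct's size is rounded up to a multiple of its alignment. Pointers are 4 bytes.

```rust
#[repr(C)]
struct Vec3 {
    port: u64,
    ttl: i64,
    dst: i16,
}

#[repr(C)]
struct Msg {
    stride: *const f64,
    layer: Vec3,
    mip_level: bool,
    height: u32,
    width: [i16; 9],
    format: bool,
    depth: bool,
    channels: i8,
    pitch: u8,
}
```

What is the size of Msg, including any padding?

Vec3: 0..8  port  (8B, 8-aligned); 8..16  ttl  (8B, 8-aligned); 16..18  dst  (2B, 2-aligned); 18..24  -- tail padding (6B); sizeof = 24, alignof = 8
0..4  stride  (4B, 4-aligned)
4..8  -- padding (4B)
8..32  layer  (24B, 8-aligned)
32..33  mip_level  (1B, 1-aligned)
33..36  -- padding (3B)
36..40  height  (4B, 4-aligned)
40..58  width  (18B, 2-aligned)
58..59  format  (1B, 1-aligned)
59..60  depth  (1B, 1-aligned)
60..61  channels  (1B, 1-aligned)
61..62  pitch  (1B, 1-aligned)
62..64  -- tail padding (2B)
sizeof = 64, alignof = 8

64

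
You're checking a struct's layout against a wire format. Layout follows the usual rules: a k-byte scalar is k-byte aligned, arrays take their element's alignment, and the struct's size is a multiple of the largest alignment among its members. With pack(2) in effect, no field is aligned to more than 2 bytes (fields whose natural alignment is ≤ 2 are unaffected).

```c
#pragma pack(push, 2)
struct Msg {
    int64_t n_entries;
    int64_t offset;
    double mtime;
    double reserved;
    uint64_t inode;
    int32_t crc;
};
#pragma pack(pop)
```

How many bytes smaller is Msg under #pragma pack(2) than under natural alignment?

natural layout:
  0..8  n_entries  (8B, 8-aligned)
  8..16  offset  (8B, 8-aligned)
  16..24  mtime  (8B, 8-aligned)
  24..32  reserved  (8B, 8-aligned)
  32..40  inode  (8B, 8-aligned)
  40..44  crc  (4B, 4-aligned)
  44..48  -- tail padding (4B)
  sizeof = 48, alignof = 8
packed(2) layout:
  0..8  n_entries  (8B, 2-aligned)
  8..16  offset  (8B, 2-aligned)
  16..24  mtime  (8B, 2-aligned)
  24..32  reserved  (8B, 2-aligned)
  32..40  inode  (8B, 2-aligned)
  40..44  crc  (4B, 2-aligned)
  sizeof = 44, alignof = 2
48 − 44 = 4

4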